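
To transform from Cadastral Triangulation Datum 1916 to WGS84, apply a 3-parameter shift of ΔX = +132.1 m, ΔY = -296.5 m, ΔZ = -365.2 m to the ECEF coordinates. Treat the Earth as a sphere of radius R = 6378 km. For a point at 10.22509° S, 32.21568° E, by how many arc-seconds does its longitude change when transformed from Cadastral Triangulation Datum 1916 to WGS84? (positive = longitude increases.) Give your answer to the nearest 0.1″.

sin φ = -0.177516, cos φ = 0.984118, sin λ = 0.533108, cos λ = 0.846047.
East component: ΔE = −sin λ·ΔX + cos λ·ΔY = −(0.533108)(132.1) + (0.846047)(-296.5) = -321.28 m.
1° of latitude spans πR/180 = 111317 m; at latitude φ, 1° of longitude spans that × cos φ = 109549.2 m, so Δλ = -321.28 / 109549.2 × 3600 = -10.558″.

Δλ = -10.6″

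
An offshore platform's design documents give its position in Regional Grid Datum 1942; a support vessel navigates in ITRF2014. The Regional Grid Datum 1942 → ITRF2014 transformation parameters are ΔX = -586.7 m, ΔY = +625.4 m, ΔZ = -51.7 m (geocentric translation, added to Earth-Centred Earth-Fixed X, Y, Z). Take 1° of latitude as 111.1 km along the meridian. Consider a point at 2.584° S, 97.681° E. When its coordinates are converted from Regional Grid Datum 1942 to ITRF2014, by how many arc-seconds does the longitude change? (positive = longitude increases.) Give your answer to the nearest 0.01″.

sin φ = -0.045084, cos φ = 0.998983, sin λ = 0.991028, cos λ = -0.133658.
East component: ΔE = −sin λ·ΔX + cos λ·ΔY = −(0.991028)(-586.7) + (-0.133658)(625.4) = 497.85 m.
1° of latitude spans 111100 m; at latitude φ, 1° of longitude spans that × cos φ = 110987.0 m, so Δλ = 497.85 / 110987.0 × 3600 = 16.148″.

Δλ = 16.15″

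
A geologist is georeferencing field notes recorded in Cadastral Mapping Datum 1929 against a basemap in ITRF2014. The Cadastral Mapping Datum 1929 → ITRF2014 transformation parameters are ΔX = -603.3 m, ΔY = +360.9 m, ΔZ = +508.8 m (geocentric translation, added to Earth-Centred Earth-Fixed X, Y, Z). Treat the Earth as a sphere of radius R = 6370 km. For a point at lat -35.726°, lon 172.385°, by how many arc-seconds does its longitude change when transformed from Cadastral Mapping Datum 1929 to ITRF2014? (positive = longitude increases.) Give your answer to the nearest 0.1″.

Δλ = -11.1″

sin φ = -0.583910, cos φ = 0.811819, sin λ = 0.132516, cos λ = -0.991181.
East component: ΔE = −sin λ·ΔX + cos λ·ΔY = −(0.132516)(-603.3) + (-0.991181)(360.9) = -277.77 m.
1° of latitude spans πR/180 = 111177 m; at latitude φ, 1° of longitude spans that × cos φ = 90255.9 m, so Δλ = -277.77 / 90255.9 × 3600 = -11.079″.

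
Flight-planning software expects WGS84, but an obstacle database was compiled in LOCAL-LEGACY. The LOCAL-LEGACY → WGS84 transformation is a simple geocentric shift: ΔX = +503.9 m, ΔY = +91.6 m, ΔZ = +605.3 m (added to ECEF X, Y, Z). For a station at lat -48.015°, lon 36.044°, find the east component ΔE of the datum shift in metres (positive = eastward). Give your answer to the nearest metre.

ΔE = -222 m

The local east axis at (φ, λ) is (−sin λ, cos λ, 0), so ΔE = −sin(36.044°)·503.9 + cos(36.044°)·91.6 = -222.43 m.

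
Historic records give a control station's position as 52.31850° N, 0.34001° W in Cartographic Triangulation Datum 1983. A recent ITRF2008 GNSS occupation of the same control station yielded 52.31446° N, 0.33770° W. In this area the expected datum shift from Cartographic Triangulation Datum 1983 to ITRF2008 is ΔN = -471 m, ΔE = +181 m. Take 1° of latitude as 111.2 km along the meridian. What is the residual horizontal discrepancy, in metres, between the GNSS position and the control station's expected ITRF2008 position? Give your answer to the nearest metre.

32 m

Observed coordinate differences: Δφ = -0.00404°, Δλ = +0.00231°.
Converting to metres (1° lat = 111200 m, cos φ = 0.611272): observed ΔN = -449.2 m, observed ΔE = 157.0 m.
Subtracting the expected shift leaves a residual of -449.2 − (-471) = 21.8 m north and 157.0 − (181) = -24.0 m east.
Residual distance = √(21.8² + (-24.0)²) = 32.4 m.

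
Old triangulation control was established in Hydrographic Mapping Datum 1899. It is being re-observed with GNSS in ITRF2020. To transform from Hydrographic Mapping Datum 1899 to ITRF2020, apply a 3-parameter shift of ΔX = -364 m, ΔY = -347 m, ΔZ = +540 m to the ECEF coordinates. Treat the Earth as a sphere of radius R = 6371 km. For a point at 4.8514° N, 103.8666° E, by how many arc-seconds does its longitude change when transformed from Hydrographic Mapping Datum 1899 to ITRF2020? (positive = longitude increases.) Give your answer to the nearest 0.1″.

Δλ = 14.2″

sin φ = 0.084572, cos φ = 0.996417, sin λ = 0.970856, cos λ = -0.239662.
East component: ΔE = −sin λ·ΔX + cos λ·ΔY = −(0.970856)(-364) + (-0.239662)(-347) = 436.55 m.
1° of latitude spans πR/180 = 111195 m; at latitude φ, 1° of longitude spans that × cos φ = 110796.6 m, so Δλ = 436.55 / 110796.6 × 3600 = 14.185″.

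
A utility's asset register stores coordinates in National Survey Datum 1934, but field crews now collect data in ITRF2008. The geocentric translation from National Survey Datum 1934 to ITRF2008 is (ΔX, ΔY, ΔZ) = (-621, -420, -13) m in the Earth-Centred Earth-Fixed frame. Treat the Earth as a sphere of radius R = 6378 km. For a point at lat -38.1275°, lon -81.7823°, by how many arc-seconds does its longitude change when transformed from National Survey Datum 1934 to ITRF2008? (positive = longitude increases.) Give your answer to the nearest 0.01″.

sin φ = -0.617414, cos φ = 0.786639, sin λ = -0.989732, cos λ = 0.142935.
East component: ΔE = −sin λ·ΔX + cos λ·ΔY = −(-0.989732)(-621) + (0.142935)(-420) = -674.66 m.
1° of latitude spans πR/180 = 111317 m; at latitude φ, 1° of longitude spans that × cos φ = 87566.3 m, so Δλ = -674.66 / 87566.3 × 3600 = -27.736″.

Δλ = -27.74″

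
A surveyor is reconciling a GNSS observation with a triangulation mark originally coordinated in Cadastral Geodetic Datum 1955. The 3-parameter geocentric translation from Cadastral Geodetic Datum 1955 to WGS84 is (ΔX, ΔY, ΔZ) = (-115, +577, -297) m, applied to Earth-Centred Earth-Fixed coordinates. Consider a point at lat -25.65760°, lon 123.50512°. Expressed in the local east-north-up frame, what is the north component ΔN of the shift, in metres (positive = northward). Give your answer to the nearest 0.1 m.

ΔN = -31.9 m

At φ = -25.65760°, λ = 123.50512°: sin φ = -0.432992, cos φ = 0.901398, sin λ = 0.833836, cos λ = -0.552011.
ΔN = −sin φ cos λ·ΔX − sin φ sin λ·ΔY + cos φ·ΔZ = −(-0.432992)(-0.552011)(-115) − (-0.432992)(0.833836)(577) + (0.901398)(-297) = -31.91 m.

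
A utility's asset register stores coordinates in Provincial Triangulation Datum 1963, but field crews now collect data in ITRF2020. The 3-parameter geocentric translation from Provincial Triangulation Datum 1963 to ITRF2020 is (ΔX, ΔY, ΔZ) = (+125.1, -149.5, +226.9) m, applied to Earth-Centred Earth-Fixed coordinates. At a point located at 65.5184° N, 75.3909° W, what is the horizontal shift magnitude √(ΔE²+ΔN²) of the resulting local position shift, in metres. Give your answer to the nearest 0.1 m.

106.5 m

The local east axis at (φ, λ) is (−sin λ, cos λ, 0), so ΔE = −sin(-75.3909°)·125.1 + cos(-75.3909°)·(-149.5) = 83.35 m.
The local north axis is (−sin φ cos λ, −sin φ sin λ, cos φ), giving ΔN = -28.716 − 131.660 + 94.028 = -66.35 m.
Horizontal magnitude = √(ΔE² + ΔN²) = √(83.35² + (-66.35)²) = 106.53 m.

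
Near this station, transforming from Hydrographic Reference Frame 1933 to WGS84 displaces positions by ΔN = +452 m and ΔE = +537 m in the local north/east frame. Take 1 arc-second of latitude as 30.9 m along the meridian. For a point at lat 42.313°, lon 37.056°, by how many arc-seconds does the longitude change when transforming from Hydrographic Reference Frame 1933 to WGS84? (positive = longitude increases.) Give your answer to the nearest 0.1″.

At latitude 42.313°, cos φ = 0.739478.
1″ of longitude at this latitude = 30.90 × cos φ = 22.8499 m, so Δλ = 537.0 / 22.8499 = 23.501″.

Δλ = 23.5″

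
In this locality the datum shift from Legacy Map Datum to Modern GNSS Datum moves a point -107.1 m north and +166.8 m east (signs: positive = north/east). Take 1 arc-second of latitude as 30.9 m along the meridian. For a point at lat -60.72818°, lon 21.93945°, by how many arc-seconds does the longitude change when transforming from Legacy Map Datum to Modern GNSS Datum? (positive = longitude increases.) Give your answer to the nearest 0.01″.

At latitude -60.72818°, cos φ = 0.488953.
1″ of longitude at this latitude = 30.90 × cos φ = 15.1087 m, so Δλ = 166.8 / 15.1087 = 11.040″.

Δλ = 11.04″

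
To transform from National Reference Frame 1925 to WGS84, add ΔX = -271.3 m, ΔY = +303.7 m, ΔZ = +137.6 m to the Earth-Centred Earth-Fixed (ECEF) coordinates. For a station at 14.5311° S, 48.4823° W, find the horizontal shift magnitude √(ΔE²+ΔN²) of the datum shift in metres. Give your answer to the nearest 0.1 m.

At φ = -14.5311°, λ = -48.4823°: sin φ = -0.250905, cos φ = 0.968012, sin λ = -0.748751, cos λ = 0.662851.
ΔE = −sin λ·ΔX + cos λ·ΔY = −(-0.748751)·(-271.3) + (0.662851)·(303.7) = -1.83 m.
ΔN = −sin φ cos λ·ΔX − sin φ sin λ·ΔY + cos φ·ΔZ = −(-0.250905)(0.662851)(-271.3) − (-0.250905)(-0.748751)(303.7) + (0.968012)(137.6) = 31.02 m.
Horizontal magnitude = √(ΔE² + ΔN²) = √((-1.83)² + 31.02²) = 31.08 m.

31.1 m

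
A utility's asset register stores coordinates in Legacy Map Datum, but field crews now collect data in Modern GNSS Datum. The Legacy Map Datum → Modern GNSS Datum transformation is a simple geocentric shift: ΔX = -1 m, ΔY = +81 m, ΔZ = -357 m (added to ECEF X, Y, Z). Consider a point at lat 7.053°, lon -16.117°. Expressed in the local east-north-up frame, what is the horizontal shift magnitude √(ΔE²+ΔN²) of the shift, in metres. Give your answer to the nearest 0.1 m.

The local east axis at (φ, λ) is (−sin λ, cos λ, 0), so ΔE = −sin(-16.117°)·(-1) + cos(-16.117°)·81 = 77.54 m.
The local north axis is (−sin φ cos λ, −sin φ sin λ, cos φ), giving ΔN = 0.118 + 2.761 − 354.299 = -351.42 m.
Horizontal magnitude = √(ΔE² + ΔN²) = √(77.54² + (-351.42)²) = 359.87 m.

359.9 m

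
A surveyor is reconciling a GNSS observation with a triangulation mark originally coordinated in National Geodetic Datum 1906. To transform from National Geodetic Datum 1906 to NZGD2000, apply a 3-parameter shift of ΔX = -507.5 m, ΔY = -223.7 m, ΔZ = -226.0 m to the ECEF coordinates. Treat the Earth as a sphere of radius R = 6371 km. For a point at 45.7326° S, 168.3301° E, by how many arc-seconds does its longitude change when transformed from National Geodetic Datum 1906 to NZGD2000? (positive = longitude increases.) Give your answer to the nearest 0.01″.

Δλ = 14.92″

sin φ = -0.716090, cos φ = 0.698008, sin λ = 0.202273, cos λ = -0.979329.
East component: ΔE = −sin λ·ΔX + cos λ·ΔY = −(0.202273)(-507.5) + (-0.979329)(-223.7) = 321.73 m.
1° of latitude spans πR/180 = 111195 m; at latitude φ, 1° of longitude spans that × cos φ = 77614.9 m, so Δλ = 321.73 / 77614.9 × 3600 = 14.923″.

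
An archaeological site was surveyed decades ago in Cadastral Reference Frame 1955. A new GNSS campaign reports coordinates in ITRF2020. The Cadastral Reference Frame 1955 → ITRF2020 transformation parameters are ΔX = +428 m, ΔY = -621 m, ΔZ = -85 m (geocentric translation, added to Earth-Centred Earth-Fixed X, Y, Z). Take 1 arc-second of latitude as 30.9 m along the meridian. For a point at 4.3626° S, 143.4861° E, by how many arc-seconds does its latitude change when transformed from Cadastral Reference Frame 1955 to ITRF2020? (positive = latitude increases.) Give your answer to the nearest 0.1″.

sin φ = -0.076068, cos φ = 0.997103, sin λ = 0.595018, cos λ = -0.803713.
North component: ΔN = −sin φ cos λ·ΔX − sin φ sin λ·ΔY + cos φ·ΔZ = −(-0.076068)(-0.803713)(428) − (-0.076068)(0.595018)(-621) + (0.997103)(-85) = -139.03 m.
1° of latitude spans 3600 × 30.90 = 111240 m, so Δφ = -139.03 / 111240 × 3600 = -4.499″.

Δφ = -4.5″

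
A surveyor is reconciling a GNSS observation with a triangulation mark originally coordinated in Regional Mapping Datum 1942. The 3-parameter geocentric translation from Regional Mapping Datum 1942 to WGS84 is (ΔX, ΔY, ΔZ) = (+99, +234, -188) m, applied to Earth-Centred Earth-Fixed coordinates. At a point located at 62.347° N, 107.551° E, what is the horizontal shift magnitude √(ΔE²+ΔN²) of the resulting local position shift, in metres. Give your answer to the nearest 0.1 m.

At φ = 62.347°, λ = 107.551°: sin φ = 0.885775, cos φ = 0.464116, sin λ = 0.953449, cos λ = -0.301555.
ΔE = −sin λ·ΔX + cos λ·ΔY = −(0.953449)·(99) + (-0.301555)·(234) = -164.96 m.
ΔN = −sin φ cos λ·ΔX − sin φ sin λ·ΔY + cos φ·ΔZ = −(0.885775)(-0.301555)(99) − (0.885775)(0.953449)(234) + (0.464116)(-188) = -258.43 m.
Horizontal magnitude = √(ΔE² + ΔN²) = √((-164.96)² + (-258.43)²) = 306.59 m.

306.6 m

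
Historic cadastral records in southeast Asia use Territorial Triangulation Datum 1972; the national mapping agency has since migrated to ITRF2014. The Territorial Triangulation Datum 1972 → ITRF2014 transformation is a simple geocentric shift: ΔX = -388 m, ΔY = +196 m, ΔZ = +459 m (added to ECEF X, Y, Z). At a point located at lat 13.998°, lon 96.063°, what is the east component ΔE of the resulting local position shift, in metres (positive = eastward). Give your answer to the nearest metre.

The local east axis at (φ, λ) is (−sin λ, cos λ, 0), so ΔE = −sin(96.063°)·(-388) + cos(96.063°)·196 = 365.13 m.

ΔE = 365 m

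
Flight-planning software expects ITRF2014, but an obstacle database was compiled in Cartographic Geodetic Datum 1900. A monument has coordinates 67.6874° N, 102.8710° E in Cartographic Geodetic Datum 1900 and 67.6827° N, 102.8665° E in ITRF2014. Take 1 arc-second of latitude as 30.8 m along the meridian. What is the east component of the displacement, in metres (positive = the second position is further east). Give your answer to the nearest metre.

ΔE = -189 m

Δφ = 67.6827° − 67.6874° = -0.0047°; Δλ = 102.8665° − 102.8710° = -0.0045°.
1° of latitude = 3600 × 30.80 = 110880 m.
ΔN = Δφ × 110880 = -521.1 m; ΔE = Δλ × 110880 × cos(67.6874°) = -0.0045 × 110880 × 0.379660 = -189.4 m.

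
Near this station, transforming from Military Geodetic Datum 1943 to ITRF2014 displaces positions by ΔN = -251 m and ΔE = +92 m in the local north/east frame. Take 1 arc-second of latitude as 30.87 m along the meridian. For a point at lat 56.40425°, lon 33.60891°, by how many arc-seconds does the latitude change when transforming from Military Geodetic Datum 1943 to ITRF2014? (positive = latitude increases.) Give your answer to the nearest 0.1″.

1″ of latitude = 30.87 m, so Δφ = -251.0 / 30.87 = -8.131″.

Δφ = -8.1″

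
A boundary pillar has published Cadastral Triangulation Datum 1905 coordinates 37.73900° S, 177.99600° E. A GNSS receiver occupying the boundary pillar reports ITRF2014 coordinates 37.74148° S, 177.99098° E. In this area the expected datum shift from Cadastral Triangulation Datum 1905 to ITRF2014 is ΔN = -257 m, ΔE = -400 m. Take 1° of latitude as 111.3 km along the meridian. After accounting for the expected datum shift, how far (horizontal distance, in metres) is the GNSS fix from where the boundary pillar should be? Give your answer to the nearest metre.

46 m

Observed coordinate differences: Δφ = -0.00248°, Δλ = -0.00502°.
Converting to metres (1° lat = 111300 m, cos φ = 0.790807): observed ΔN = -276.0 m, observed ΔE = -441.8 m.
Subtracting the expected shift leaves a residual of -276.0 − (-257) = -19.0 m north and -441.8 − (-400) = -41.8 m east.
Residual distance = √((-19.0)² + (-41.8)²) = 46.0 m.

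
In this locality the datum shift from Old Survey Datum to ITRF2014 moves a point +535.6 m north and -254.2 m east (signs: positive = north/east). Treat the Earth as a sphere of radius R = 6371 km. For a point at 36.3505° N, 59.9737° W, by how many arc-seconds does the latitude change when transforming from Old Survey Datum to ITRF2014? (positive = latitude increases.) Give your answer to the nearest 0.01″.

Δφ = 17.34″

On a sphere of radius R, 1 rad of latitude = R, so Δφ = ΔN / R = 535.6 / 6371000 = 8.4068e-05 rad = 17.340″.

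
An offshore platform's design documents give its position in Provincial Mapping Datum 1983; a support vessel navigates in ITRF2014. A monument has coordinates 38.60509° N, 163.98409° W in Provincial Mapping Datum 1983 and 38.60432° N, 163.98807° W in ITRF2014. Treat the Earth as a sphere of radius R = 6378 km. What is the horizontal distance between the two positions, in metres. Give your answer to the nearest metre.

357 m

Δφ = 38.60432° − 38.60509° = -0.00077°; Δλ = -163.98807° − -163.98409° = -0.00398°.
1° along a meridian = πR/180 = 111317 m.
ΔN = Δφ × 111317 = -85.7 m; ΔE = Δλ × 111317 × cos(38.60509°) = -0.00398 × 111317 × 0.781465 = -346.2 m.
Distance = √(ΔE² + ΔN²) = √((-346.2)² + (-85.7)²) = 356.7 m.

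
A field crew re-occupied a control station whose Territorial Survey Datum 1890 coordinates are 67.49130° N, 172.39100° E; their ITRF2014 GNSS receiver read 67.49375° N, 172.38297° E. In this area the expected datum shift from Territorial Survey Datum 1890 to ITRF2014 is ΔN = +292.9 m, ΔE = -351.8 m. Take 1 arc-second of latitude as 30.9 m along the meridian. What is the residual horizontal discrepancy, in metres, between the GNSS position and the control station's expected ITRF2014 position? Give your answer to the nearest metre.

23 m

Observed coordinate differences: Δφ = +0.00245°, Δλ = -0.00803°.
Converting to metres (1° lat = 111240 m, cos φ = 0.382824): observed ΔN = 272.5 m, observed ΔE = -342.0 m.
Subtracting the expected shift leaves a residual of 272.5 − (292.9) = -20.4 m north and -342.0 − (-351.8) = 9.8 m east.
Residual distance = √((-20.4)² + 9.8²) = 22.6 m.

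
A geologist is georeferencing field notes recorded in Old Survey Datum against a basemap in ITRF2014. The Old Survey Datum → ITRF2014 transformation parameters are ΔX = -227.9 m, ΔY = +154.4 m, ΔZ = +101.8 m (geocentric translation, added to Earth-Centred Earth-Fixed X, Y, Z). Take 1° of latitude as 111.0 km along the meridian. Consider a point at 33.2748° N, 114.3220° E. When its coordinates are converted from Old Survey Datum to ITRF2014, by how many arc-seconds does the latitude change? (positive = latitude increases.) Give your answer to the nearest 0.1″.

Δφ = -1.4″

sin φ = 0.548655, cos φ = 0.836049, sin λ = 0.911245, cos λ = -0.411864.
North component: ΔN = −sin φ cos λ·ΔX − sin φ sin λ·ΔY + cos φ·ΔZ = −(0.548655)(-0.411864)(-227.9) − (0.548655)(0.911245)(154.4) + (0.836049)(101.8) = -43.58 m.
1° of latitude spans 111000 m, so Δφ = -43.58 / 111000 × 3600 = -1.413″.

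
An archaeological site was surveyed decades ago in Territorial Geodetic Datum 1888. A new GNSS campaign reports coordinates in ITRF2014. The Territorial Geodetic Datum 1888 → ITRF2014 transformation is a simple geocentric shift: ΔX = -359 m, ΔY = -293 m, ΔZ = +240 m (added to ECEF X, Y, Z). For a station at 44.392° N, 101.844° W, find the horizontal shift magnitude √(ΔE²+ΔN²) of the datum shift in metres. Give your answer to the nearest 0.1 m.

The local east axis at (φ, λ) is (−sin λ, cos λ, 0), so ΔE = −sin(-101.844°)·(-359) + cos(-101.844°)·(-293) = -291.22 m.
The local north axis is (−sin φ cos λ, −sin φ sin λ, cos φ), giving ΔN = -51.547 − 200.608 + 171.497 = -80.66 m.
Horizontal magnitude = √(ΔE² + ΔN²) = √((-291.22)² + (-80.66)²) = 302.18 m.

302.2 m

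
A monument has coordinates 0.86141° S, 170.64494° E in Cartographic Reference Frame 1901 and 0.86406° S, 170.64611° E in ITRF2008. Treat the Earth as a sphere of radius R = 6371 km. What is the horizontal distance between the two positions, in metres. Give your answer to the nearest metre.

Δφ = -0.86406° − -0.86141° = -0.00265°; Δλ = 170.64611° − 170.64494° = +0.00117°.
1° along a meridian = πR/180 = 111195 m.
ΔN = Δφ × 111195 = -294.7 m; ΔE = Δλ × 111195 × cos(-0.86141°) = +0.00117 × 111195 × 0.999887 = 130.1 m.
Distance = √(ΔE² + ΔN²) = √(130.1² + (-294.7)²) = 322.1 m.

322 m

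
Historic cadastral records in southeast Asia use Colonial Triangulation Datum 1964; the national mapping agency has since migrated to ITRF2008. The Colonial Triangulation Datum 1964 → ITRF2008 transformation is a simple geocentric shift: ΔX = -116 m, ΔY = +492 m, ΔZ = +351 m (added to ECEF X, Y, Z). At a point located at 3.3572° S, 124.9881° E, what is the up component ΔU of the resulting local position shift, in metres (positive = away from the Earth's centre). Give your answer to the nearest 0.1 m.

ΔU = 448.2 m

At φ = -3.3572°, λ = 124.9881°: sin φ = -0.058561, cos φ = 0.998284, sin λ = 0.819271, cos λ = -0.573406.
ΔU = cos φ cos λ·ΔX + cos φ sin λ·ΔY + sin φ·ΔZ = (0.998284)(-0.573406)(-116) + (0.998284)(0.819271)(492) + (-0.058561)(351) = 448.24 m.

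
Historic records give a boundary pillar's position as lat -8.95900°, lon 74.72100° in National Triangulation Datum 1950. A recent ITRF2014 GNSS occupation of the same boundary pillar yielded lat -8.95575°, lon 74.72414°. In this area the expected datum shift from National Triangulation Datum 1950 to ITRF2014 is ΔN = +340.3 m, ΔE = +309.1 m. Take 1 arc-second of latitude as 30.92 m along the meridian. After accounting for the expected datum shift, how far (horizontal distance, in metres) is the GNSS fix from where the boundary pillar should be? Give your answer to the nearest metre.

42 m

Observed coordinate differences: Δφ = +0.00325°, Δλ = +0.00314°.
Converting to metres (1° lat = 111312 m, cos φ = 0.987800): observed ΔN = 361.8 m, observed ΔE = 345.3 m.
Subtracting the expected shift leaves a residual of 361.8 − (340.3) = 21.5 m north and 345.3 − (309.1) = 36.2 m east.
Residual distance = √(21.5² + 36.2²) = 42.0 m.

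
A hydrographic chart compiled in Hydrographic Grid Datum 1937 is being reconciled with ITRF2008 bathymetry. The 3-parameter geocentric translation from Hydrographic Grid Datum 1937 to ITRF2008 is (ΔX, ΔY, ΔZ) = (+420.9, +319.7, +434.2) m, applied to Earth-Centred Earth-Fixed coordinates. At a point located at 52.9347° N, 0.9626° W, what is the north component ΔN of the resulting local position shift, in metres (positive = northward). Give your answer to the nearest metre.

ΔN = -70 m

The local north axis is (−sin φ cos λ, −sin φ sin λ, cos φ), giving ΔN = -335.809 + 4.286 + 261.703 = -69.82 m.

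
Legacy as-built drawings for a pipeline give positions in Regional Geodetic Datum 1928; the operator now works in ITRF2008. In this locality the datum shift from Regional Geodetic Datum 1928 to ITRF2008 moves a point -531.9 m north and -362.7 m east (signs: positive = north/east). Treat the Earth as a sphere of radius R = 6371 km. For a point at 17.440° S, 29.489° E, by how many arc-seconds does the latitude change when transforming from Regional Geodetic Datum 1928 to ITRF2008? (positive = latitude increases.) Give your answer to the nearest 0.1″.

Δφ = -17.2″

On a sphere of radius R, 1 rad of latitude = R, so Δφ = ΔN / R = -531.9 / 6371000 = -8.3488e-05 rad = -17.221″.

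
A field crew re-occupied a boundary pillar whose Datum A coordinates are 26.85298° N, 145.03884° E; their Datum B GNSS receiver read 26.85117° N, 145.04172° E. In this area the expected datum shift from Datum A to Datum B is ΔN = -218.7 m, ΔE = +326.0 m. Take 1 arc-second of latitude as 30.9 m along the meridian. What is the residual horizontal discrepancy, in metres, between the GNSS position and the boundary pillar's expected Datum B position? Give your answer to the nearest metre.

Observed coordinate differences: Δφ = -0.00181°, Δλ = +0.00288°.
Converting to metres (1° lat = 111240 m, cos φ = 0.892169): observed ΔN = -201.3 m, observed ΔE = 285.8 m.
Subtracting the expected shift leaves a residual of -201.3 − (-218.7) = 17.4 m north and 285.8 − (326.0) = -40.2 m east.
Residual distance = √(17.4² + (-40.2)²) = 43.8 m.

44 m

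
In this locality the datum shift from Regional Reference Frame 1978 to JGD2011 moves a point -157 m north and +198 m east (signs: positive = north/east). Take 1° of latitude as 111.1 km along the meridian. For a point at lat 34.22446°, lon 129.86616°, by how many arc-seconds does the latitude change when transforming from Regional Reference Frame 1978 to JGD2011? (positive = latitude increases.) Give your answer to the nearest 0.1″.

1° of latitude = 111.1 km, so Δφ = -157.0 / 111100 = -0.0014131° = -5.087″.

Δφ = -5.1″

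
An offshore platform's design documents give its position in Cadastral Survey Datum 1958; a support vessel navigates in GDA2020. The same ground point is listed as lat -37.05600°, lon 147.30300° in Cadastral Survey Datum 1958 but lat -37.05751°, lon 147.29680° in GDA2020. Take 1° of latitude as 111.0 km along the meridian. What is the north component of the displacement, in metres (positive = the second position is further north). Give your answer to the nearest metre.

ΔN = -168 m

Δφ = -37.05751° − -37.05600° = -0.00151°; Δλ = 147.29680° − 147.30300° = -0.00620°.
ΔN = Δφ × 111000 = -167.6 m; ΔE = Δλ × 111000 × cos(-37.05600°) = -0.00620 × 111000 × 0.798047 = -549.2 m.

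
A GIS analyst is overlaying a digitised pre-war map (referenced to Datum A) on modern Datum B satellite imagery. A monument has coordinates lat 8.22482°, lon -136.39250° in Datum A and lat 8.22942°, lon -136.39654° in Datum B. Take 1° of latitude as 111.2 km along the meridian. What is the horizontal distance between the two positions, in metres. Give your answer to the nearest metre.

Δφ = 8.22942° − 8.22482° = +0.00460°; Δλ = -136.39654° − -136.39250° = -0.00404°.
ΔN = Δφ × 111200 = 511.5 m; ΔE = Δλ × 111200 × cos(8.22482°) = -0.00404 × 111200 × 0.989714 = -444.6 m.
Distance = √(ΔE² + ΔN²) = √((-444.6)² + 511.5²) = 677.8 m.

678 m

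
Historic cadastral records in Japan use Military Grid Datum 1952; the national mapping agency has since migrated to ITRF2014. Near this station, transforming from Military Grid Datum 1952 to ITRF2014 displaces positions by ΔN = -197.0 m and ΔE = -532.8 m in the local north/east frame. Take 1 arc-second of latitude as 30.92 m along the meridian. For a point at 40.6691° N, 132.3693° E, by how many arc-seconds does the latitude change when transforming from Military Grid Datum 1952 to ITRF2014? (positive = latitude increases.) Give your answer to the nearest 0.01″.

Δφ = -6.37″

1″ of latitude = 30.92 m, so Δφ = -197.0 / 30.92 = -6.371″.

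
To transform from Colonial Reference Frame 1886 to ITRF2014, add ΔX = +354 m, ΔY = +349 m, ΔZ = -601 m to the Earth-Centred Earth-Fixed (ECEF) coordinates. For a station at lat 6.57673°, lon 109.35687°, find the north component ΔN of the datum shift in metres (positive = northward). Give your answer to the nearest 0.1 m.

The local north axis is (−sin φ cos λ, −sin φ sin λ, cos φ), giving ΔN = 13.439 − 37.713 − 597.045 = -621.32 m.

ΔN = -621.3 m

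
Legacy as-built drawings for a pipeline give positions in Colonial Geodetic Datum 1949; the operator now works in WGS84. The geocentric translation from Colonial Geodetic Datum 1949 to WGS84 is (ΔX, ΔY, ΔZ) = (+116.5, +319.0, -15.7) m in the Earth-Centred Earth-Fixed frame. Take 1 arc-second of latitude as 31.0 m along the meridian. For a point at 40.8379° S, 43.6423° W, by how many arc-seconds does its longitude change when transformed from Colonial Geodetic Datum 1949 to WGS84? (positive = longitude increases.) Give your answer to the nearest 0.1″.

sin φ = -0.653921, cos φ = 0.756563, sin λ = -0.690154, cos λ = 0.723663.
East component: ΔE = −sin λ·ΔX + cos λ·ΔY = −(-0.690154)(116.5) + (0.723663)(319.0) = 311.25 m.
1° of latitude spans 3600 × 31.00 = 111600 m; at latitude φ, 1° of longitude spans that × cos φ = 84432.4 m, so Δλ = 311.25 / 84432.4 × 3600 = 13.271″.

Δλ = 13.3″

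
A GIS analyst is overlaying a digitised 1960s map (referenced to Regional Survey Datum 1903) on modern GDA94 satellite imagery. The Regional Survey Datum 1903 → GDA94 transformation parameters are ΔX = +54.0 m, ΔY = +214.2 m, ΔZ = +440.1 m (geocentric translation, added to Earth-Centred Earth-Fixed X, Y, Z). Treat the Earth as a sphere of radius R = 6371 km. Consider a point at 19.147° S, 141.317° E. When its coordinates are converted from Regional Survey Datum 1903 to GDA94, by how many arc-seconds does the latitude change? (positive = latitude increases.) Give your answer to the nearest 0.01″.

sin φ = -0.327993, cos φ = 0.944680, sin λ = 0.625011, cos λ = -0.780616.
North component: ΔN = −sin φ cos λ·ΔX − sin φ sin λ·ΔY + cos φ·ΔZ = −(-0.327993)(-0.780616)(54.0) − (-0.327993)(0.625011)(214.2) + (0.944680)(440.1) = 445.84 m.
1° of latitude spans πR/180 = 111195 m, so Δφ = 445.84 / 111195 × 3600 = 14.434″.

Δφ = 14.43″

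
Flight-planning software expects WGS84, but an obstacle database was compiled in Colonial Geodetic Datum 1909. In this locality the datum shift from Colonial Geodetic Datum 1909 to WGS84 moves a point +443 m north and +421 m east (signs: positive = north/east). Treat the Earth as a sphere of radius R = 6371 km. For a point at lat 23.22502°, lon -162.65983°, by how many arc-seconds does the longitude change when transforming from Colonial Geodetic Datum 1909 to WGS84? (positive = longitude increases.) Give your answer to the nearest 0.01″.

Δλ = 14.83″

At latitude 23.22502°, cos φ = 0.918963.
One radian of longitude at latitude φ spans R cos φ, so Δλ = ΔE / (R cos φ) = 421.0 / (6371000 × 0.918963) = 7.1908e-05 rad = 14.832″.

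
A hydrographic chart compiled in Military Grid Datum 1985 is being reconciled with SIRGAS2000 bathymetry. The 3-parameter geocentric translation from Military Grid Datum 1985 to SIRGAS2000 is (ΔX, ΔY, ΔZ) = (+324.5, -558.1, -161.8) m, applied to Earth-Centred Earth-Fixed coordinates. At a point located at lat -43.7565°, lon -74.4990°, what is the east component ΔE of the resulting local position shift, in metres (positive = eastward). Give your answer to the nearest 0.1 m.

At φ = -43.7565°, λ = -74.4990°: sin φ = -0.691595, cos φ = 0.722286, sin λ = -0.963626, cos λ = 0.267255.
ΔE = −sin λ·ΔX + cos λ·ΔY = −(-0.963626)·(324.5) + (0.267255)·(-558.1) = 163.54 m.

ΔE = 163.5 m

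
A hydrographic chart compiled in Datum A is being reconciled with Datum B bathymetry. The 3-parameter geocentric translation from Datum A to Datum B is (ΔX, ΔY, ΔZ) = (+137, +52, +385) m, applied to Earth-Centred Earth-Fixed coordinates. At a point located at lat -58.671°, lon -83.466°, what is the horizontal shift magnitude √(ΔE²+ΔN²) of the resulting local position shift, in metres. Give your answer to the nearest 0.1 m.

221.0 m

At φ = -58.671°, λ = -83.466°: sin φ = -0.854196, cos φ = 0.519952, sin λ = -0.993505, cos λ = 0.113793.
ΔE = −sin λ·ΔX + cos λ·ΔY = −(-0.993505)·(137) + (0.113793)·(52) = 142.03 m.
ΔN = −sin φ cos λ·ΔX − sin φ sin λ·ΔY + cos φ·ΔZ = −(-0.854196)(0.113793)(137) − (-0.854196)(-0.993505)(52) + (0.519952)(385) = 169.37 m.
Horizontal magnitude = √(ΔE² + ΔN²) = √(142.03² + 169.37²) = 221.04 m.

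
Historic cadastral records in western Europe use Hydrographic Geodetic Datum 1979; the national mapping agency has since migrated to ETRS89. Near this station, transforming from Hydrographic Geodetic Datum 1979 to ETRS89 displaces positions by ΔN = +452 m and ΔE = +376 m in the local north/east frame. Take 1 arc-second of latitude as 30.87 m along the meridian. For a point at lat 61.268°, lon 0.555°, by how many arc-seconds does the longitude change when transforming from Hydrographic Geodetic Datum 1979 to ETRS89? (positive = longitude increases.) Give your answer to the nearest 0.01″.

At latitude 61.268°, cos φ = 0.480713.
1″ of longitude at this latitude = 30.87 × cos φ = 14.8396 m, so Δλ = 376.0 / 14.8396 = 25.338″.

Δλ = 25.34″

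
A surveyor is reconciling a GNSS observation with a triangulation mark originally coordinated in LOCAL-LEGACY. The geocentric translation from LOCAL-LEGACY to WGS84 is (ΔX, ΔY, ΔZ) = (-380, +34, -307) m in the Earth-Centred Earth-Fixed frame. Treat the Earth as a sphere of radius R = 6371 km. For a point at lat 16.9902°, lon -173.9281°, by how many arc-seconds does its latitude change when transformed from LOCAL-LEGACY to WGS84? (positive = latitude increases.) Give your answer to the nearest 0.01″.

sin φ = 0.292208, cos φ = 0.956355, sin λ = -0.105776, cos λ = -0.994390.
North component: ΔN = −sin φ cos λ·ΔX − sin φ sin λ·ΔY + cos φ·ΔZ = −(0.292208)(-0.994390)(-380) − (0.292208)(-0.105776)(34) + (0.956355)(-307) = -402.97 m.
1° of latitude spans πR/180 = 111195 m, so Δφ = -402.97 / 111195 × 3600 = -13.046″.

Δφ = -13.05″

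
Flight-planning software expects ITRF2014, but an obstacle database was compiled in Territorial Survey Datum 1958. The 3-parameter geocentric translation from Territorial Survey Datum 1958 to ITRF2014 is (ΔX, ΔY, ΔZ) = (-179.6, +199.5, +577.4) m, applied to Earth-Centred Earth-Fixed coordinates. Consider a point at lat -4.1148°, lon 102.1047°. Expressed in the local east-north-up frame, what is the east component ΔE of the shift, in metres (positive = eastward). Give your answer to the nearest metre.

ΔE = 134 m

The local east axis at (φ, λ) is (−sin λ, cos λ, 0), so ΔE = −sin(102.1047°)·(-179.6) + cos(102.1047°)·199.5 = 133.77 m.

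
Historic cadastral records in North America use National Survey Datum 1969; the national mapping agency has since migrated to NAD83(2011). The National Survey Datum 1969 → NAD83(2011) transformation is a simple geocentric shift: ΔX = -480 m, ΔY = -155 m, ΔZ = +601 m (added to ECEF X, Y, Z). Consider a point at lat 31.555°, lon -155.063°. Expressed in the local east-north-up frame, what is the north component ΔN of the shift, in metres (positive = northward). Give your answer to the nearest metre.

ΔN = 250 m

At φ = 31.555°, λ = -155.063°: sin φ = 0.523317, cos φ = 0.852138, sin λ = -0.421621, cos λ = -0.906772.
ΔN = −sin φ cos λ·ΔX − sin φ sin λ·ΔY + cos φ·ΔZ = −(0.523317)(-0.906772)(-480) − (0.523317)(-0.421621)(-155) + (0.852138)(601) = 250.16 m.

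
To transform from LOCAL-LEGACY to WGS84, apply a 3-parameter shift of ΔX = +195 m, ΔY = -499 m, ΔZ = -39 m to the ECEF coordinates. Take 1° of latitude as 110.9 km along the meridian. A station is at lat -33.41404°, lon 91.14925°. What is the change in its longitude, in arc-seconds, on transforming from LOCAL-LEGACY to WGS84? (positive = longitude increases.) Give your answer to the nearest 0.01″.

Δλ = -7.19″

sin φ = -0.550685, cos φ = 0.834713, sin λ = 0.999799, cos λ = -0.020057.
East component: ΔE = −sin λ·ΔX + cos λ·ΔY = −(0.999799)(195) + (-0.020057)(-499) = -184.95 m.
1° of latitude spans 110900 m; at latitude φ, 1° of longitude spans that × cos φ = 92569.7 m, so Δλ = -184.95 / 92569.7 × 3600 = -7.193″.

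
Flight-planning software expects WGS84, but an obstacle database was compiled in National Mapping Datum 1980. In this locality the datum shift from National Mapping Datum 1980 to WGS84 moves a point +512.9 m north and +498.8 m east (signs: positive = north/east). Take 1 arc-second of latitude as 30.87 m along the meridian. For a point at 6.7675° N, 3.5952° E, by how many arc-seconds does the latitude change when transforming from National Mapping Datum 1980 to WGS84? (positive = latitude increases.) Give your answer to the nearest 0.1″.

Δφ = 16.6″

1″ of latitude = 30.87 m, so Δφ = 512.9 / 30.87 = 16.615″.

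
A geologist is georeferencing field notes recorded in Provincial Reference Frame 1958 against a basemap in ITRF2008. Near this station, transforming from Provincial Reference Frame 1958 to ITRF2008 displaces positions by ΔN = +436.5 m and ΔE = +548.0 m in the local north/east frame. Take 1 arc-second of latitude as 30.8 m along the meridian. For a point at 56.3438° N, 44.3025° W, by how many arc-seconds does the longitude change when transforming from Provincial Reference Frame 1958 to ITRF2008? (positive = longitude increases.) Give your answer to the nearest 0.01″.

At latitude 56.3438°, cos φ = 0.554208.
1″ of longitude at this latitude = 30.80 × cos φ = 17.0696 m, so Δλ = 548.0 / 17.0696 = 32.104″.

Δλ = 32.10″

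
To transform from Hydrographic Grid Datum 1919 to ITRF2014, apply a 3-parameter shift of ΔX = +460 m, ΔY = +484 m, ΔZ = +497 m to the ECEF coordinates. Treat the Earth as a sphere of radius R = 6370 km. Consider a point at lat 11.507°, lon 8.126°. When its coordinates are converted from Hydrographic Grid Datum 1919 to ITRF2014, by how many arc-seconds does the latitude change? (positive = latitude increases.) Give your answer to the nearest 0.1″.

sin φ = 0.199488, cos φ = 0.979900, sin λ = 0.141350, cos λ = 0.989960.
North component: ΔN = −sin φ cos λ·ΔX − sin φ sin λ·ΔY + cos φ·ΔZ = −(0.199488)(0.989960)(460) − (0.199488)(0.141350)(484) + (0.979900)(497) = 382.52 m.
1° of latitude spans πR/180 = 111177 m, so Δφ = 382.52 / 111177 × 3600 = 12.386″.

Δφ = 12.4″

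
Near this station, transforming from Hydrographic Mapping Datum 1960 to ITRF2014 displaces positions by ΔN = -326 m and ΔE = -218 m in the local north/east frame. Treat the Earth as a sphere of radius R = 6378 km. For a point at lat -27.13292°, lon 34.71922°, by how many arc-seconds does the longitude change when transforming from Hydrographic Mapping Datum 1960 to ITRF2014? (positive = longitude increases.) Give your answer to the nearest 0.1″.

Δλ = -7.9″

At latitude -27.13292°, cos φ = 0.889951.
One radian of longitude at latitude φ spans R cos φ, so Δλ = ΔE / (R cos φ) = -218.0 / (6378000 × 0.889951) = -3.8407e-05 rad = -7.922″.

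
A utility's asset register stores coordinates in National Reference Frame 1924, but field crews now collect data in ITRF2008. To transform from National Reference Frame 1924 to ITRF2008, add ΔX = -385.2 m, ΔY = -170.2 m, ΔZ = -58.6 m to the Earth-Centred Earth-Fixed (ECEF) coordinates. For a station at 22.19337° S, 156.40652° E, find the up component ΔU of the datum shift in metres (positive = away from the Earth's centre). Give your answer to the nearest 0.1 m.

ΔU = 285.9 m

The local up (radial) axis is (cos φ cos λ, cos φ sin λ, sin φ), giving ΔU = 326.848 − 63.075 + 22.135 = 285.91 m.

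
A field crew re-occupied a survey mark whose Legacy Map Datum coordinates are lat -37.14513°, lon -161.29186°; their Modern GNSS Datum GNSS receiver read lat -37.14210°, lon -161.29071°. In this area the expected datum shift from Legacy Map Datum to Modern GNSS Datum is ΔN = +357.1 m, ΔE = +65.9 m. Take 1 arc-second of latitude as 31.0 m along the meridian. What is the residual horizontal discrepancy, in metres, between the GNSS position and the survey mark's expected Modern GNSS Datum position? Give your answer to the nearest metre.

41 m

Observed coordinate differences: Δφ = +0.00303°, Δλ = +0.00115°.
Converting to metres (1° lat = 111600 m, cos φ = 0.797109): observed ΔN = 338.1 m, observed ΔE = 102.3 m.
Subtracting the expected shift leaves a residual of 338.1 − (357.1) = -19.0 m north and 102.3 − (65.9) = 36.4 m east.
Residual distance = √((-19.0)² + 36.4²) = 41.0 m.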